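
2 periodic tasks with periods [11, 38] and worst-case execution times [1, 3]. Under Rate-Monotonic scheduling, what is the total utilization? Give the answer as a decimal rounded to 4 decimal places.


Compute individual utilizations (exact fractions):
  Task 1: C/T = 1/11 (approx. 0.0909)
  Task 2: C/T = 3/38 (approx. 0.0789)
Total utilization U = 1/11 + 3/38 = 71/418
Rounded to 4 decimal places: U = 0.1699
RM (Liu & Layland) bound for 2 tasks = 0.828427; compare with U = 71/418 (approx. 0.169856)
U <= bound, so schedulable by RM sufficient condition.

0.1699


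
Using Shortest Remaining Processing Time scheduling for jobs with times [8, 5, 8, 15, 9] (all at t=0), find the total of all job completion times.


Since all jobs arrive at t=0, SRPT equals SPT ordering.
SPT order: [5, 8, 8, 9, 15]
Completion times:
  Job 1: p=5, C=5
  Job 2: p=8, C=13
  Job 3: p=8, C=21
  Job 4: p=9, C=30
  Job 5: p=15, C=45
Total completion time = 5 + 13 + 21 + 30 + 45 = 114

114


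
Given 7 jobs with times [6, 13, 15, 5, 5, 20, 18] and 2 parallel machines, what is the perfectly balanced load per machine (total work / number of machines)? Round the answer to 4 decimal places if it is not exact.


Total processing time = 6 + 13 + 15 + 5 + 5 + 20 + 18 = 82
Number of machines = 2
Ideal balanced load = 82 / 2 = 41.0

41.0


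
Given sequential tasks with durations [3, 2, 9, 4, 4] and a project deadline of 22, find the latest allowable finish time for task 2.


LF(activity 2) = deadline - sum of successor durations
Successors: activities 3 through 5 with durations [9, 4, 4]
Sum of successor durations = 17
LF = 22 - 17 = 5

5


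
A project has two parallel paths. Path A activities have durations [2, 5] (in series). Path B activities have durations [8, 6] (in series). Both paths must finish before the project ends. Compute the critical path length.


Path A total = 2 + 5 = 7
Path B total = 8 + 6 = 14
Critical path = longest path = max(7, 14) = 14

14


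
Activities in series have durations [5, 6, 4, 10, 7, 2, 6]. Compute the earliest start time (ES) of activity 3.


Activity 3 starts after activities 1 through 2 complete.
Predecessor durations: [5, 6]
ES = 5 + 6 = 11

11


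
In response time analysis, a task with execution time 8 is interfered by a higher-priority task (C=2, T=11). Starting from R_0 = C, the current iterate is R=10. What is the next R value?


R_next = C + ceil(R_prev / T_hp) * C_hp
ceil(10 / 11) = ceil(0.9091) = 1
Interference = 1 * 2 = 2
R_next = 8 + 2 = 10
R_next = R_prev, so the iteration has converged (response time = 10).

10


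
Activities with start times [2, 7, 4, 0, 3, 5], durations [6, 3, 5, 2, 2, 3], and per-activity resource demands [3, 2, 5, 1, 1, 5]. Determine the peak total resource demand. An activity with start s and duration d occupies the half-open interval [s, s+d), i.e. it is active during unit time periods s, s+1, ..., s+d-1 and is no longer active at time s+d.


Each activity i is active on [start_i, start_i + duration_i).
Compute total resource usage per time slot:
  t=0: active resources = [1], total = 1
  t=1: active resources = [1], total = 1
  t=2: active resources = [3], total = 3
  t=3: active resources = [3, 1], total = 4
  t=4: active resources = [3, 5, 1], total = 9
  t=5: active resources = [3, 5, 5], total = 13
  t=6: active resources = [3, 5, 5], total = 13
  t=7: active resources = [3, 2, 5, 5], total = 15
  t=8: active resources = [2, 5], total = 7
  t=9: active resources = [2], total = 2
Peak resource demand = 15

15


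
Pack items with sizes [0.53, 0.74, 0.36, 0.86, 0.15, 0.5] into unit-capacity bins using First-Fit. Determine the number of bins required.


Place items sequentially using First-Fit:
  Item 0.53 -> new Bin 1
  Item 0.74 -> new Bin 2
  Item 0.36 -> Bin 1 (now 0.89)
  Item 0.86 -> new Bin 3
  Item 0.15 -> Bin 2 (now 0.89)
  Item 0.5 -> new Bin 4
Total bins used = 4

4


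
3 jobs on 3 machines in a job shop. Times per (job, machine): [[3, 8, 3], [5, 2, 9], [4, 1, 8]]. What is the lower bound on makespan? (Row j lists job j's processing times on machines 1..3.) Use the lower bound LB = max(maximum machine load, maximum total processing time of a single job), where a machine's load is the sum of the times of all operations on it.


Machine loads:
  Machine 1: 3 + 5 + 4 = 12
  Machine 2: 8 + 2 + 1 = 11
  Machine 3: 3 + 9 + 8 = 20
Max machine load = 20
Job totals:
  Job 1: 14
  Job 2: 16
  Job 3: 13
Max job total = 16
Lower bound = max(20, 16) = 20

20


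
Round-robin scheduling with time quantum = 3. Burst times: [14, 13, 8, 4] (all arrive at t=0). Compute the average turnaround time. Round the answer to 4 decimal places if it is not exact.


Time quantum = 3
Execution trace:
  J1 runs 3 units, time = 3
  J2 runs 3 units, time = 6
  J3 runs 3 units, time = 9
  J4 runs 3 units, time = 12
  J1 runs 3 units, time = 15
  J2 runs 3 units, time = 18
  J3 runs 3 units, time = 21
  J4 runs 1 units, time = 22
  J1 runs 3 units, time = 25
  J2 runs 3 units, time = 28
  J3 runs 2 units, time = 30
  J1 runs 3 units, time = 33
  J2 runs 3 units, time = 36
  J1 runs 2 units, time = 38
  J2 runs 1 units, time = 39
Finish times: [38, 39, 30, 22]
Average turnaround = 129/4 = 32.25

32.25


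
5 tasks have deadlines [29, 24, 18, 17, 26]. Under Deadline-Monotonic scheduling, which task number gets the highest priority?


Sort tasks by relative deadline (ascending):
  Task 4: deadline = 17
  Task 3: deadline = 18
  Task 2: deadline = 24
  Task 5: deadline = 26
  Task 1: deadline = 29
Priority order (highest first): [4, 3, 2, 5, 1]
Highest priority task = 4

4


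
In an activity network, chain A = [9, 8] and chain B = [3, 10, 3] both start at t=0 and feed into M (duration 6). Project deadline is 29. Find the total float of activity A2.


Forward pass: ES(A2) = sum of predecessors on chain A = 9
EF = ES + duration = 9 + 8 = 17
Backward pass: LF(M) = deadline = 29; LS(M) = 29 - 6 = 23
LF(A2) = LS(M) - sum(successors on chain A) = 23 - 0 = 23
LS = LF - duration = 23 - 8 = 15
Total float = LS - ES = 15 - 9 = 6

6


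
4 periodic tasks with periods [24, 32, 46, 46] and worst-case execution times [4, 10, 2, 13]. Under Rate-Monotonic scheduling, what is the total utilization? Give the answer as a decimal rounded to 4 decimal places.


Compute individual utilizations (exact fractions):
  Task 1: C/T = 4/24 = 1/6 (approx. 0.1667)
  Task 2: C/T = 10/32 = 5/16 (approx. 0.3125)
  Task 3: C/T = 2/46 = 1/23 (approx. 0.0435)
  Task 4: C/T = 13/46 (approx. 0.2826)
Total utilization U = 1/6 + 5/16 + 1/23 + 13/46 = 889/1104
Rounded to 4 decimal places: U = 0.8053
RM (Liu & Layland) bound for 4 tasks = 0.756828; compare with U = 889/1104 (approx. 0.805254)
bound < U <= 1, so the RM sufficient condition is not met (inconclusive; an exact test such as response-time analysis is needed).

0.8053


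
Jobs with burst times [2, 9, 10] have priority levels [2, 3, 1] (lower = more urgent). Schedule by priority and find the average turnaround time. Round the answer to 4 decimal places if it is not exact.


Sort by priority (ascending = highest first):
Order: [(1, 10), (2, 2), (3, 9)]
Completion times:
  Priority 1, burst=10, C=10
  Priority 2, burst=2, C=12
  Priority 3, burst=9, C=21
Average turnaround = 43/3 = 14.3333

14.3333


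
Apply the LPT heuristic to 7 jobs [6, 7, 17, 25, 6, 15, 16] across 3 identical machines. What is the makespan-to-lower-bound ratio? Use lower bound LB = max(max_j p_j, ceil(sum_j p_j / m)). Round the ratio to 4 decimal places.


LPT order: [25, 17, 16, 15, 7, 6, 6]
Machine loads after assignment: [31, 30, 31]
LPT makespan = 31
Lower bound = max(max_job, ceil(total/3)) = max(25, 31) = 31
Ratio = 31 / 31 = 1.0

1.0


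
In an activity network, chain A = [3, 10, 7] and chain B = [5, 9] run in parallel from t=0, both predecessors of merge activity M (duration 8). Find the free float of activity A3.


ES(A3) = sum of predecessors on chain A = 13
EF(A3) = ES + duration = 13 + 7 = 20
Successor of A3 is M. ES(M) = max(sum(A), sum(B)) = max(20, 14) = 20
Free float = ES(successor) - EF(current) = 20 - 20 = 0

0


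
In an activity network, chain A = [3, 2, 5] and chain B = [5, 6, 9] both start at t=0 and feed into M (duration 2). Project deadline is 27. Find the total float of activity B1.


Forward pass: ES(B1) = sum of predecessors on chain B = 0
EF = ES + duration = 0 + 5 = 5
Backward pass: LF(M) = deadline = 27; LS(M) = 27 - 2 = 25
LF(B1) = LS(M) - sum(successors on chain B) = 25 - 15 = 10
LS = LF - duration = 10 - 5 = 5
Total float = LS - ES = 5 - 0 = 5

5


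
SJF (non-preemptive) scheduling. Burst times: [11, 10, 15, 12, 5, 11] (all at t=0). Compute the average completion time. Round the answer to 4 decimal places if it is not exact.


SJF order (ascending): [5, 10, 11, 11, 12, 15]
Completion times:
  Job 1: burst=5, C=5
  Job 2: burst=10, C=15
  Job 3: burst=11, C=26
  Job 4: burst=11, C=37
  Job 5: burst=12, C=49
  Job 6: burst=15, C=64
Average completion = 196/6 = 32.6667

32.6667


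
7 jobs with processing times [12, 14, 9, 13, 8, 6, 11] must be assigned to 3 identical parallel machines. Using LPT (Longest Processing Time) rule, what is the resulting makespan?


Sort jobs in decreasing order (LPT): [14, 13, 12, 11, 9, 8, 6]
Assign each job to the least loaded machine:
  Machine 1: jobs [14, 8, 6], load = 28
  Machine 2: jobs [13, 9], load = 22
  Machine 3: jobs [12, 11], load = 23
Makespan = max load = 28

28


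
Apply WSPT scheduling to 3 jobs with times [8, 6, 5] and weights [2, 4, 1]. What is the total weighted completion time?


Compute p/w ratios and sort ascending (WSPT): [(6, 4), (8, 2), (5, 1)]
Compute weighted completion times:
  Job (p=6,w=4): C=6, w*C=4*6=24
  Job (p=8,w=2): C=14, w*C=2*14=28
  Job (p=5,w=1): C=19, w*C=1*19=19
Total weighted completion time = 71

71


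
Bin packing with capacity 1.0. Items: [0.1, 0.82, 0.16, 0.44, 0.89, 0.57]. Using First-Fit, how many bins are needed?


Place items sequentially using First-Fit:
  Item 0.1 -> new Bin 1
  Item 0.82 -> Bin 1 (now 0.92)
  Item 0.16 -> new Bin 2
  Item 0.44 -> Bin 2 (now 0.6)
  Item 0.89 -> new Bin 3
  Item 0.57 -> new Bin 4
Total bins used = 4

4


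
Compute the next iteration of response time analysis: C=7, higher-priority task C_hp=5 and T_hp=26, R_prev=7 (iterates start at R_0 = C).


R_next = C + ceil(R_prev / T_hp) * C_hp
ceil(7 / 26) = ceil(0.2692) = 1
Interference = 1 * 5 = 5
R_next = 7 + 5 = 12

12


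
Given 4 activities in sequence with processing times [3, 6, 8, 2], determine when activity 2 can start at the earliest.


Activity 2 starts after activities 1 through 1 complete.
Predecessor durations: [3]
ES = 3 = 3

3


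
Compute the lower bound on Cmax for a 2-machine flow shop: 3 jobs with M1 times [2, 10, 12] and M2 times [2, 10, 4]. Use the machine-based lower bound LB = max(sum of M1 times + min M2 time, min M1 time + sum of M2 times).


LB1 = sum(M1 times) + min(M2 times) = 24 + 2 = 26
LB2 = min(M1 times) + sum(M2 times) = 2 + 16 = 18
Lower bound = max(LB1, LB2) = max(26, 18) = 26

26


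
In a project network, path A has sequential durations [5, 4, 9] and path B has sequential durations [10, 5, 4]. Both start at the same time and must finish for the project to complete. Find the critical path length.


Path A total = 5 + 4 + 9 = 18
Path B total = 10 + 5 + 4 = 19
Critical path = longest path = max(18, 19) = 19

19


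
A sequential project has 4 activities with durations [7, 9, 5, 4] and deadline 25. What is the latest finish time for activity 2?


LF(activity 2) = deadline - sum of successor durations
Successors: activities 3 through 4 with durations [5, 4]
Sum of successor durations = 9
LF = 25 - 9 = 16

16


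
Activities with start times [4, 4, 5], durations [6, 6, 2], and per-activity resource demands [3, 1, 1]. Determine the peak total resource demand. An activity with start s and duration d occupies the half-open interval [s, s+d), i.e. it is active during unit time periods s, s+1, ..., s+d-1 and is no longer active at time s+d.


Each activity i is active on [start_i, start_i + duration_i).
Compute total resource usage per time slot:
  t=0: active resources = [], total = 0
  t=1: active resources = [], total = 0
  t=2: active resources = [], total = 0
  t=3: active resources = [], total = 0
  t=4: active resources = [3, 1], total = 4
  t=5: active resources = [3, 1, 1], total = 5
  t=6: active resources = [3, 1, 1], total = 5
  t=7: active resources = [3, 1], total = 4
  t=8: active resources = [3, 1], total = 4
  t=9: active resources = [3, 1], total = 4
Peak resource demand = 5

5


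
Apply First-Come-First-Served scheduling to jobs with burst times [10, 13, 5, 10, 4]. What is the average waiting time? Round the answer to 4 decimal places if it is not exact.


FCFS order (as given): [10, 13, 5, 10, 4]
Waiting times:
  Job 1: wait = 0
  Job 2: wait = 10
  Job 3: wait = 23
  Job 4: wait = 28
  Job 5: wait = 38
Sum of waiting times = 99
Average waiting time = 99/5 = 19.8

19.8


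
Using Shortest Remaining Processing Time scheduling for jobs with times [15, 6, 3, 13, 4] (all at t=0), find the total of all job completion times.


Since all jobs arrive at t=0, SRPT equals SPT ordering.
SPT order: [3, 4, 6, 13, 15]
Completion times:
  Job 1: p=3, C=3
  Job 2: p=4, C=7
  Job 3: p=6, C=13
  Job 4: p=13, C=26
  Job 5: p=15, C=41
Total completion time = 3 + 7 + 13 + 26 + 41 = 90

90


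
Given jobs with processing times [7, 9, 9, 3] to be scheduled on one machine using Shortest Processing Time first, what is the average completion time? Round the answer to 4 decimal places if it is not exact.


Sort jobs by processing time (SPT order): [3, 7, 9, 9]
Compute completion times sequentially:
  Job 1: processing = 3, completes at 3
  Job 2: processing = 7, completes at 10
  Job 3: processing = 9, completes at 19
  Job 4: processing = 9, completes at 28
Sum of completion times = 60
Average completion time = 60/4 = 15.0

15.0


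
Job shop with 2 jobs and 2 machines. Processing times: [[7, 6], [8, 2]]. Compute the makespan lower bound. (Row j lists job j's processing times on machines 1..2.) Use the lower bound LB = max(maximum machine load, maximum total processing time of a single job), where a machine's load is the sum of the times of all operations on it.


Machine loads:
  Machine 1: 7 + 8 = 15
  Machine 2: 6 + 2 = 8
Max machine load = 15
Job totals:
  Job 1: 13
  Job 2: 10
Max job total = 13
Lower bound = max(15, 13) = 15

15


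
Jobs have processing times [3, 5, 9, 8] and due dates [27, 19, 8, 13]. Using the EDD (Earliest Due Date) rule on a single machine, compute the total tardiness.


Sort by due date (EDD order): [(9, 8), (8, 13), (5, 19), (3, 27)]
Compute completion times and tardiness:
  Job 1: p=9, d=8, C=9, tardiness=max(0,9-8)=1
  Job 2: p=8, d=13, C=17, tardiness=max(0,17-13)=4
  Job 3: p=5, d=19, C=22, tardiness=max(0,22-19)=3
  Job 4: p=3, d=27, C=25, tardiness=max(0,25-27)=0
Total tardiness = 8

8


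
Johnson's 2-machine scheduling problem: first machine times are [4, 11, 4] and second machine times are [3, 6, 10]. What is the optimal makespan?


Apply Johnson's rule:
  Group 1 (a <= b): [(3, 4, 10)]
  Group 2 (a > b): [(2, 11, 6), (1, 4, 3)]
Optimal job order: [3, 2, 1]
Schedule:
  Job 3: M1 done at 4, M2 done at 14
  Job 2: M1 done at 15, M2 done at 21
  Job 1: M1 done at 19, M2 done at 24
Makespan = 24

24


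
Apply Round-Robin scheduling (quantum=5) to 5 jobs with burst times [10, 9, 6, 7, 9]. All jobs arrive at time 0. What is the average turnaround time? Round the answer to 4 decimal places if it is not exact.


Time quantum = 5
Execution trace:
  J1 runs 5 units, time = 5
  J2 runs 5 units, time = 10
  J3 runs 5 units, time = 15
  J4 runs 5 units, time = 20
  J5 runs 5 units, time = 25
  J1 runs 5 units, time = 30
  J2 runs 4 units, time = 34
  J3 runs 1 units, time = 35
  J4 runs 2 units, time = 37
  J5 runs 4 units, time = 41
Finish times: [30, 34, 35, 37, 41]
Average turnaround = 177/5 = 35.4

35.4


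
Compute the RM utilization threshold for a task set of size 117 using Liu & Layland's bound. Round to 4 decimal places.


Compute 2^(1/117) = 1.0059419185
Subtract 1: 1.0059419185 - 1 = 0.0059419185
Multiply by n: 117 * 0.0059419185 = 0.6952044645
Round to 4 dp: 0.6952

0.6952


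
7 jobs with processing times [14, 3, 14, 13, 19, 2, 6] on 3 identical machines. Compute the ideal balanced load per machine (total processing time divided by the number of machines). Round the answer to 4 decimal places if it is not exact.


Total processing time = 14 + 3 + 14 + 13 + 19 + 2 + 6 = 71
Number of machines = 3
Ideal balanced load = 71 / 3 = 23.6667

23.6667


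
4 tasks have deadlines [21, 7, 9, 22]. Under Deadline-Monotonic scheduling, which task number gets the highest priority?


Sort tasks by relative deadline (ascending):
  Task 2: deadline = 7
  Task 3: deadline = 9
  Task 1: deadline = 21
  Task 4: deadline = 22
Priority order (highest first): [2, 3, 1, 4]
Highest priority task = 2

2


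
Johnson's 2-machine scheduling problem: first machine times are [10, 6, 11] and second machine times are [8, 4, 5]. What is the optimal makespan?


Apply Johnson's rule:
  Group 1 (a <= b): []
  Group 2 (a > b): [(1, 10, 8), (3, 11, 5), (2, 6, 4)]
Optimal job order: [1, 3, 2]
Schedule:
  Job 1: M1 done at 10, M2 done at 18
  Job 3: M1 done at 21, M2 done at 26
  Job 2: M1 done at 27, M2 done at 31
Makespan = 31

31


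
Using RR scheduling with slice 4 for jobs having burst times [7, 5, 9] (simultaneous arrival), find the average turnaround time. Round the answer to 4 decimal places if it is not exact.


Time quantum = 4
Execution trace:
  J1 runs 4 units, time = 4
  J2 runs 4 units, time = 8
  J3 runs 4 units, time = 12
  J1 runs 3 units, time = 15
  J2 runs 1 units, time = 16
  J3 runs 4 units, time = 20
  J3 runs 1 units, time = 21
Finish times: [15, 16, 21]
Average turnaround = 52/3 = 17.3333

17.3333


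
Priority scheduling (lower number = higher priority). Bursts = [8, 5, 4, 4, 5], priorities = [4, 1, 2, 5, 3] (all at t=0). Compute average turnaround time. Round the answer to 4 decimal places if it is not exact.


Sort by priority (ascending = highest first):
Order: [(1, 5), (2, 4), (3, 5), (4, 8), (5, 4)]
Completion times:
  Priority 1, burst=5, C=5
  Priority 2, burst=4, C=9
  Priority 3, burst=5, C=14
  Priority 4, burst=8, C=22
  Priority 5, burst=4, C=26
Average turnaround = 76/5 = 15.2

15.2


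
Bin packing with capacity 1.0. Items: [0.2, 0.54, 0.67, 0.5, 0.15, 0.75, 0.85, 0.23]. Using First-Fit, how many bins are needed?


Place items sequentially using First-Fit:
  Item 0.2 -> new Bin 1
  Item 0.54 -> Bin 1 (now 0.74)
  Item 0.67 -> new Bin 2
  Item 0.5 -> new Bin 3
  Item 0.15 -> Bin 1 (now 0.89)
  Item 0.75 -> new Bin 4
  Item 0.85 -> new Bin 5
  Item 0.23 -> Bin 2 (now 0.9)
Total bins used = 5

5


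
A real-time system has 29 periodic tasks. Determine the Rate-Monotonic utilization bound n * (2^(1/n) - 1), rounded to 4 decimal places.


Compute 2^(1/29) = 1.0241895602
Subtract 1: 1.0241895602 - 1 = 0.0241895602
Multiply by n: 29 * 0.0241895602 = 0.7014972458
Round to 4 dp: 0.7015

0.7015


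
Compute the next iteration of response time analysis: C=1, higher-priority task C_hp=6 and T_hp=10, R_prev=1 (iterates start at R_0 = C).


R_next = C + ceil(R_prev / T_hp) * C_hp
ceil(1 / 10) = ceil(0.1) = 1
Interference = 1 * 6 = 6
R_next = 1 + 6 = 7

7


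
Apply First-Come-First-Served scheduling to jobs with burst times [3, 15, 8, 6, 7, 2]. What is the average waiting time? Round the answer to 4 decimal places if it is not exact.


FCFS order (as given): [3, 15, 8, 6, 7, 2]
Waiting times:
  Job 1: wait = 0
  Job 2: wait = 3
  Job 3: wait = 18
  Job 4: wait = 26
  Job 5: wait = 32
  Job 6: wait = 39
Sum of waiting times = 118
Average waiting time = 118/6 = 19.6667

19.6667


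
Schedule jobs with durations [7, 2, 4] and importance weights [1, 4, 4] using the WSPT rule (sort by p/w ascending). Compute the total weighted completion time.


Compute p/w ratios and sort ascending (WSPT): [(2, 4), (4, 4), (7, 1)]
Compute weighted completion times:
  Job (p=2,w=4): C=2, w*C=4*2=8
  Job (p=4,w=4): C=6, w*C=4*6=24
  Job (p=7,w=1): C=13, w*C=1*13=13
Total weighted completion time = 45

45


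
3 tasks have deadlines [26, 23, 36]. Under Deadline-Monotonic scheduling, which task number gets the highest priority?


Sort tasks by relative deadline (ascending):
  Task 2: deadline = 23
  Task 1: deadline = 26
  Task 3: deadline = 36
Priority order (highest first): [2, 1, 3]
Highest priority task = 2

2


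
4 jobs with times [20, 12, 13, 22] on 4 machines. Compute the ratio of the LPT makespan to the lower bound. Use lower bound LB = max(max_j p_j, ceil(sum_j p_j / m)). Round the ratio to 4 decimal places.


LPT order: [22, 20, 13, 12]
Machine loads after assignment: [22, 20, 13, 12]
LPT makespan = 22
Lower bound = max(max_job, ceil(total/4)) = max(22, 17) = 22
Ratio = 22 / 22 = 1.0

1.0


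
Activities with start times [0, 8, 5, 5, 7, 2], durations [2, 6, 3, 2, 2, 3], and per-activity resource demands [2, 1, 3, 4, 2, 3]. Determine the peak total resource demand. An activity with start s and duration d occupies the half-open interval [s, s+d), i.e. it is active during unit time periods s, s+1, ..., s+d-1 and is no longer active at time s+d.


Each activity i is active on [start_i, start_i + duration_i).
Compute total resource usage per time slot:
  t=0: active resources = [2], total = 2
  t=1: active resources = [2], total = 2
  t=2: active resources = [3], total = 3
  t=3: active resources = [3], total = 3
  t=4: active resources = [3], total = 3
  t=5: active resources = [3, 4], total = 7
  t=6: active resources = [3, 4], total = 7
  t=7: active resources = [3, 2], total = 5
  t=8: active resources = [1, 2], total = 3
  t=9: active resources = [1], total = 1
  t=10: active resources = [1], total = 1
  t=11: active resources = [1], total = 1
  t=12: active resources = [1], total = 1
  t=13: active resources = [1], total = 1
Peak resource demand = 7

7


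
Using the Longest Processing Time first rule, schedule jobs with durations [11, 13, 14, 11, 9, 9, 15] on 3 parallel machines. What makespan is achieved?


Sort jobs in decreasing order (LPT): [15, 14, 13, 11, 11, 9, 9]
Assign each job to the least loaded machine:
  Machine 1: jobs [15, 9, 9], load = 33
  Machine 2: jobs [14, 11], load = 25
  Machine 3: jobs [13, 11], load = 24
Makespan = max load = 33

33


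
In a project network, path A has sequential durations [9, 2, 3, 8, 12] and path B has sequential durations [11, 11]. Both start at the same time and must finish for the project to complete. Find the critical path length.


Path A total = 9 + 2 + 3 + 8 + 12 = 34
Path B total = 11 + 11 = 22
Critical path = longest path = max(34, 22) = 34

34


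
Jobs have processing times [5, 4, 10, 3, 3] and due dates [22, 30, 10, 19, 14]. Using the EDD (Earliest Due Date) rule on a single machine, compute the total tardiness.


Sort by due date (EDD order): [(10, 10), (3, 14), (3, 19), (5, 22), (4, 30)]
Compute completion times and tardiness:
  Job 1: p=10, d=10, C=10, tardiness=max(0,10-10)=0
  Job 2: p=3, d=14, C=13, tardiness=max(0,13-14)=0
  Job 3: p=3, d=19, C=16, tardiness=max(0,16-19)=0
  Job 4: p=5, d=22, C=21, tardiness=max(0,21-22)=0
  Job 5: p=4, d=30, C=25, tardiness=max(0,25-30)=0
Total tardiness = 0

0


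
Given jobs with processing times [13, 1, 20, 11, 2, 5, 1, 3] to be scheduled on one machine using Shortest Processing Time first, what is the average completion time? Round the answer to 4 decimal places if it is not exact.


Sort jobs by processing time (SPT order): [1, 1, 2, 3, 5, 11, 13, 20]
Compute completion times sequentially:
  Job 1: processing = 1, completes at 1
  Job 2: processing = 1, completes at 2
  Job 3: processing = 2, completes at 4
  Job 4: processing = 3, completes at 7
  Job 5: processing = 5, completes at 12
  Job 6: processing = 11, completes at 23
  Job 7: processing = 13, completes at 36
  Job 8: processing = 20, completes at 56
Sum of completion times = 141
Average completion time = 141/8 = 17.625

17.625


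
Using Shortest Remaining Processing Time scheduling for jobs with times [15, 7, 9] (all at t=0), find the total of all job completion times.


Since all jobs arrive at t=0, SRPT equals SPT ordering.
SPT order: [7, 9, 15]
Completion times:
  Job 1: p=7, C=7
  Job 2: p=9, C=16
  Job 3: p=15, C=31
Total completion time = 7 + 16 + 31 = 54

54


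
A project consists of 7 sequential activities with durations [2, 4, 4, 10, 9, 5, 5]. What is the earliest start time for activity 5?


Activity 5 starts after activities 1 through 4 complete.
Predecessor durations: [2, 4, 4, 10]
ES = 2 + 4 + 4 + 10 = 20

20


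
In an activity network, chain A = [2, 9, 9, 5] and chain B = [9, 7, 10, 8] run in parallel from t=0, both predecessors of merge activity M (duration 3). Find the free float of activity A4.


ES(A4) = sum of predecessors on chain A = 20
EF(A4) = ES + duration = 20 + 5 = 25
Successor of A4 is M. ES(M) = max(sum(A), sum(B)) = max(25, 34) = 34
Free float = ES(successor) - EF(current) = 34 - 25 = 9

9


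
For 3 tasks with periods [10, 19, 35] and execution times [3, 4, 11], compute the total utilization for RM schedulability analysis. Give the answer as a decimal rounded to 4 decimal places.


Compute individual utilizations (exact fractions):
  Task 1: C/T = 3/10 (approx. 0.3)
  Task 2: C/T = 4/19 (approx. 0.2105)
  Task 3: C/T = 11/35 (approx. 0.3143)
Total utilization U = 3/10 + 4/19 + 11/35 = 1097/1330
Rounded to 4 decimal places: U = 0.8248
RM (Liu & Layland) bound for 3 tasks = 0.779763; compare with U = 1097/1330 (approx. 0.824812)
bound < U <= 1, so the RM sufficient condition is not met (inconclusive; an exact test such as response-time analysis is needed).

0.8248


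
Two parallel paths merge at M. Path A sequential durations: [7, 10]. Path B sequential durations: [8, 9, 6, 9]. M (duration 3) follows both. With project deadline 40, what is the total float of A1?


Forward pass: ES(A1) = sum of predecessors on chain A = 0
EF = ES + duration = 0 + 7 = 7
Backward pass: LF(M) = deadline = 40; LS(M) = 40 - 3 = 37
LF(A1) = LS(M) - sum(successors on chain A) = 37 - 10 = 27
LS = LF - duration = 27 - 7 = 20
Total float = LS - ES = 20 - 0 = 20

20


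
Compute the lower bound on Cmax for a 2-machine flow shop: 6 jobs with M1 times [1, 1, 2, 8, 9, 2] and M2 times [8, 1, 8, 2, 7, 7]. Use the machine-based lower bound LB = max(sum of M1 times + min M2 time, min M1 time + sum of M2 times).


LB1 = sum(M1 times) + min(M2 times) = 23 + 1 = 24
LB2 = min(M1 times) + sum(M2 times) = 1 + 33 = 34
Lower bound = max(LB1, LB2) = max(24, 34) = 34

34


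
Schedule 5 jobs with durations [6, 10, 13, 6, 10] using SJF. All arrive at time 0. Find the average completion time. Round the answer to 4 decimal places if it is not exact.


SJF order (ascending): [6, 6, 10, 10, 13]
Completion times:
  Job 1: burst=6, C=6
  Job 2: burst=6, C=12
  Job 3: burst=10, C=22
  Job 4: burst=10, C=32
  Job 5: burst=13, C=45
Average completion = 117/5 = 23.4

23.4


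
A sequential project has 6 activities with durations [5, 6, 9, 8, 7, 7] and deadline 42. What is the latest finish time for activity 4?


LF(activity 4) = deadline - sum of successor durations
Successors: activities 5 through 6 with durations [7, 7]
Sum of successor durations = 14
LF = 42 - 14 = 28

28


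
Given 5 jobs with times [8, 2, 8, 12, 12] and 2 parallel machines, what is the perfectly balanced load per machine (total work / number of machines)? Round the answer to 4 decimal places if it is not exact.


Total processing time = 8 + 2 + 8 + 12 + 12 = 42
Number of machines = 2
Ideal balanced load = 42 / 2 = 21.0

21.0


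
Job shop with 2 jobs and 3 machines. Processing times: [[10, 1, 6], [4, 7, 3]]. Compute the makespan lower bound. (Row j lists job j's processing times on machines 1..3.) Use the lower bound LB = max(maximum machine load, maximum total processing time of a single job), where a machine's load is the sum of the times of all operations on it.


Machine loads:
  Machine 1: 10 + 4 = 14
  Machine 2: 1 + 7 = 8
  Machine 3: 6 + 3 = 9
Max machine load = 14
Job totals:
  Job 1: 17
  Job 2: 14
Max job total = 17
Lower bound = max(14, 17) = 17

17


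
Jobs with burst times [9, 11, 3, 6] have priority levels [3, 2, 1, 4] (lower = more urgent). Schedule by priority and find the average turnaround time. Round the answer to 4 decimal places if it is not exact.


Sort by priority (ascending = highest first):
Order: [(1, 3), (2, 11), (3, 9), (4, 6)]
Completion times:
  Priority 1, burst=3, C=3
  Priority 2, burst=11, C=14
  Priority 3, burst=9, C=23
  Priority 4, burst=6, C=29
Average turnaround = 69/4 = 17.25

17.25


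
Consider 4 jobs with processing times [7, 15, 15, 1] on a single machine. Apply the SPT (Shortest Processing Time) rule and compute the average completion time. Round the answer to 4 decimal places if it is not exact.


Sort jobs by processing time (SPT order): [1, 7, 15, 15]
Compute completion times sequentially:
  Job 1: processing = 1, completes at 1
  Job 2: processing = 7, completes at 8
  Job 3: processing = 15, completes at 23
  Job 4: processing = 15, completes at 38
Sum of completion times = 70
Average completion time = 70/4 = 17.5

17.5


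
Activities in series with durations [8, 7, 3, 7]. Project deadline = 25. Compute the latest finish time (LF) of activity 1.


LF(activity 1) = deadline - sum of successor durations
Successors: activities 2 through 4 with durations [7, 3, 7]
Sum of successor durations = 17
LF = 25 - 17 = 8

8


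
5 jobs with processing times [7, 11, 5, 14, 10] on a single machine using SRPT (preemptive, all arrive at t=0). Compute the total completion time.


Since all jobs arrive at t=0, SRPT equals SPT ordering.
SPT order: [5, 7, 10, 11, 14]
Completion times:
  Job 1: p=5, C=5
  Job 2: p=7, C=12
  Job 3: p=10, C=22
  Job 4: p=11, C=33
  Job 5: p=14, C=47
Total completion time = 5 + 12 + 22 + 33 + 47 = 119

119


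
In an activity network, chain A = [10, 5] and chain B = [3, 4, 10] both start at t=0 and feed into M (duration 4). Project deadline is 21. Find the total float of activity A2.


Forward pass: ES(A2) = sum of predecessors on chain A = 10
EF = ES + duration = 10 + 5 = 15
Backward pass: LF(M) = deadline = 21; LS(M) = 21 - 4 = 17
LF(A2) = LS(M) - sum(successors on chain A) = 17 - 0 = 17
LS = LF - duration = 17 - 5 = 12
Total float = LS - ES = 12 - 10 = 2

2


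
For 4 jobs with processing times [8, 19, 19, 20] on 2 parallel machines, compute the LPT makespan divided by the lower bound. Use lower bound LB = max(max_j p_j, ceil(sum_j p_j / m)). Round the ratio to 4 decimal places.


LPT order: [20, 19, 19, 8]
Machine loads after assignment: [28, 38]
LPT makespan = 38
Lower bound = max(max_job, ceil(total/2)) = max(20, 33) = 33
Ratio = 38 / 33 = 1.1515

1.1515


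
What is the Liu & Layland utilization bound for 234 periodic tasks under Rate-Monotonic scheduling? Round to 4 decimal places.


Compute 2^(1/234) = 1.0029665590
Subtract 1: 1.0029665590 - 1 = 0.0029665590
Multiply by n: 234 * 0.0029665590 = 0.6941748060
Round to 4 dp: 0.6942

0.6942


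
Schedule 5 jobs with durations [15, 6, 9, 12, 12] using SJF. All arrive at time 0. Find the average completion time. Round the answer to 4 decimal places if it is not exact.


SJF order (ascending): [6, 9, 12, 12, 15]
Completion times:
  Job 1: burst=6, C=6
  Job 2: burst=9, C=15
  Job 3: burst=12, C=27
  Job 4: burst=12, C=39
  Job 5: burst=15, C=54
Average completion = 141/5 = 28.2

28.2


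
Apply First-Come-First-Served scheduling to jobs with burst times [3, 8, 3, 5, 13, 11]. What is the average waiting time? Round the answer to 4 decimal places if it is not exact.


FCFS order (as given): [3, 8, 3, 5, 13, 11]
Waiting times:
  Job 1: wait = 0
  Job 2: wait = 3
  Job 3: wait = 11
  Job 4: wait = 14
  Job 5: wait = 19
  Job 6: wait = 32
Sum of waiting times = 79
Average waiting time = 79/6 = 13.1667

13.1667


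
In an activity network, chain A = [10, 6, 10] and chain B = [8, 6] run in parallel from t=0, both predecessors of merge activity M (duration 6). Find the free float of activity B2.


ES(B2) = sum of predecessors on chain B = 8
EF(B2) = ES + duration = 8 + 6 = 14
Successor of B2 is M. ES(M) = max(sum(A), sum(B)) = max(26, 14) = 26
Free float = ES(successor) - EF(current) = 26 - 14 = 12

12


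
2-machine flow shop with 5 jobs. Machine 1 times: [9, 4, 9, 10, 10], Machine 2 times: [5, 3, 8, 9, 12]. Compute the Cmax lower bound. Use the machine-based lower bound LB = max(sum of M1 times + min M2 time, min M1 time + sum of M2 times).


LB1 = sum(M1 times) + min(M2 times) = 42 + 3 = 45
LB2 = min(M1 times) + sum(M2 times) = 4 + 37 = 41
Lower bound = max(LB1, LB2) = max(45, 41) = 45

45


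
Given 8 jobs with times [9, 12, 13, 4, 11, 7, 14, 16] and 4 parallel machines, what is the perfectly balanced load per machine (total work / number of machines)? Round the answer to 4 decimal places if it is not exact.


Total processing time = 9 + 12 + 13 + 4 + 11 + 7 + 14 + 16 = 86
Number of machines = 4
Ideal balanced load = 86 / 4 = 21.5

21.5


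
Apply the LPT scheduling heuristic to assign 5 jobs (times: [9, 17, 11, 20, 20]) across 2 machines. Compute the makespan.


Sort jobs in decreasing order (LPT): [20, 20, 17, 11, 9]
Assign each job to the least loaded machine:
  Machine 1: jobs [20, 17], load = 37
  Machine 2: jobs [20, 11, 9], load = 40
Makespan = max load = 40

40


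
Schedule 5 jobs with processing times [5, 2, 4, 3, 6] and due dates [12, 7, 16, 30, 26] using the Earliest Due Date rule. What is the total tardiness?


Sort by due date (EDD order): [(2, 7), (5, 12), (4, 16), (6, 26), (3, 30)]
Compute completion times and tardiness:
  Job 1: p=2, d=7, C=2, tardiness=max(0,2-7)=0
  Job 2: p=5, d=12, C=7, tardiness=max(0,7-12)=0
  Job 3: p=4, d=16, C=11, tardiness=max(0,11-16)=0
  Job 4: p=6, d=26, C=17, tardiness=max(0,17-26)=0
  Job 5: p=3, d=30, C=20, tardiness=max(0,20-30)=0
Total tardiness = 0

0


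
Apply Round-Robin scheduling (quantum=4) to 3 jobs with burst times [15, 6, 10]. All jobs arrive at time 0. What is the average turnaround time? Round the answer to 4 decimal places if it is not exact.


Time quantum = 4
Execution trace:
  J1 runs 4 units, time = 4
  J2 runs 4 units, time = 8
  J3 runs 4 units, time = 12
  J1 runs 4 units, time = 16
  J2 runs 2 units, time = 18
  J3 runs 4 units, time = 22
  J1 runs 4 units, time = 26
  J3 runs 2 units, time = 28
  J1 runs 3 units, time = 31
Finish times: [31, 18, 28]
Average turnaround = 77/3 = 25.6667

25.6667


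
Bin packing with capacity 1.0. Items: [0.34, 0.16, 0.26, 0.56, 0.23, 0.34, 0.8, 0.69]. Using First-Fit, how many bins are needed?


Place items sequentially using First-Fit:
  Item 0.34 -> new Bin 1
  Item 0.16 -> Bin 1 (now 0.5)
  Item 0.26 -> Bin 1 (now 0.76)
  Item 0.56 -> new Bin 2
  Item 0.23 -> Bin 1 (now 0.99)
  Item 0.34 -> Bin 2 (now 0.9)
  Item 0.8 -> new Bin 3
  Item 0.69 -> new Bin 4
Total bins used = 4

4


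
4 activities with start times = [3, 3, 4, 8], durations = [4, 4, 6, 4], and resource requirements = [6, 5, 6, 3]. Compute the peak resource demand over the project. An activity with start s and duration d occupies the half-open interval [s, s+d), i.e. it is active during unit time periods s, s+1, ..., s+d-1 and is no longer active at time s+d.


Each activity i is active on [start_i, start_i + duration_i).
Compute total resource usage per time slot:
  t=0: active resources = [], total = 0
  t=1: active resources = [], total = 0
  t=2: active resources = [], total = 0
  t=3: active resources = [6, 5], total = 11
  t=4: active resources = [6, 5, 6], total = 17
  t=5: active resources = [6, 5, 6], total = 17
  t=6: active resources = [6, 5, 6], total = 17
  t=7: active resources = [6], total = 6
  t=8: active resources = [6, 3], total = 9
  t=9: active resources = [6, 3], total = 9
  t=10: active resources = [3], total = 3
  t=11: active resources = [3], total = 3
Peak resource demand = 17

17


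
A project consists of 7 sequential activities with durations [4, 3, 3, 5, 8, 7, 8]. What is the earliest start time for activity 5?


Activity 5 starts after activities 1 through 4 complete.
Predecessor durations: [4, 3, 3, 5]
ES = 4 + 3 + 3 + 5 = 15

15


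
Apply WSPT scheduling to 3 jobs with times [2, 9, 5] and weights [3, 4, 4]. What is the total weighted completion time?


Compute p/w ratios and sort ascending (WSPT): [(2, 3), (5, 4), (9, 4)]
Compute weighted completion times:
  Job (p=2,w=3): C=2, w*C=3*2=6
  Job (p=5,w=4): C=7, w*C=4*7=28
  Job (p=9,w=4): C=16, w*C=4*16=64
Total weighted completion time = 98

98


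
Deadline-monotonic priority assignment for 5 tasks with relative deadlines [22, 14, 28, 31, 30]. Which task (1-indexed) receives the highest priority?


Sort tasks by relative deadline (ascending):
  Task 2: deadline = 14
  Task 1: deadline = 22
  Task 3: deadline = 28
  Task 5: deadline = 30
  Task 4: deadline = 31
Priority order (highest first): [2, 1, 3, 5, 4]
Highest priority task = 2

2


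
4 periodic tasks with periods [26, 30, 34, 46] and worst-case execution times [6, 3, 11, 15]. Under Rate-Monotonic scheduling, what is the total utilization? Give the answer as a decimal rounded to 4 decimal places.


Compute individual utilizations (exact fractions):
  Task 1: C/T = 6/26 = 3/13 (approx. 0.2308)
  Task 2: C/T = 3/30 = 1/10 (approx. 0.1)
  Task 3: C/T = 11/34 (approx. 0.3235)
  Task 4: C/T = 15/46 (approx. 0.3261)
Total utilization U = 3/13 + 1/10 + 11/34 + 15/46 = 49833/50830
Rounded to 4 decimal places: U = 0.9804
RM (Liu & Layland) bound for 4 tasks = 0.756828; compare with U = 49833/50830 (approx. 0.980386)
bound < U <= 1, so the RM sufficient condition is not met (inconclusive; an exact test such as response-time analysis is needed).

0.9804


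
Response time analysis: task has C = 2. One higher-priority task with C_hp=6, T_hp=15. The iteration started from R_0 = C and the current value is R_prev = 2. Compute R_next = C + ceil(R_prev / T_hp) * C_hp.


R_next = C + ceil(R_prev / T_hp) * C_hp
ceil(2 / 15) = ceil(0.1333) = 1
Interference = 1 * 6 = 6
R_next = 2 + 6 = 8

8


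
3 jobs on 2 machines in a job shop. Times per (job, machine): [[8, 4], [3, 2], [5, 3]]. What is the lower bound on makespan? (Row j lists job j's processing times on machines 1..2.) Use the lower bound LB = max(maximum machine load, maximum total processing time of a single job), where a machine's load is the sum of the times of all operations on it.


Machine loads:
  Machine 1: 8 + 3 + 5 = 16
  Machine 2: 4 + 2 + 3 = 9
Max machine load = 16
Job totals:
  Job 1: 12
  Job 2: 5
  Job 3: 8
Max job total = 12
Lower bound = max(16, 12) = 16

16


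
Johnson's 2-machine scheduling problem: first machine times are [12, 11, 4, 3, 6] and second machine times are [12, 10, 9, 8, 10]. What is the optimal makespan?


Apply Johnson's rule:
  Group 1 (a <= b): [(4, 3, 8), (3, 4, 9), (5, 6, 10), (1, 12, 12)]
  Group 2 (a > b): [(2, 11, 10)]
Optimal job order: [4, 3, 5, 1, 2]
Schedule:
  Job 4: M1 done at 3, M2 done at 11
  Job 3: M1 done at 7, M2 done at 20
  Job 5: M1 done at 13, M2 done at 30
  Job 1: M1 done at 25, M2 done at 42
  Job 2: M1 done at 36, M2 done at 52
Makespan = 52

52


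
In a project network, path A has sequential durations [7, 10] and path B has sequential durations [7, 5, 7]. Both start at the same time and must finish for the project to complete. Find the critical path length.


Path A total = 7 + 10 = 17
Path B total = 7 + 5 + 7 = 19
Critical path = longest path = max(17, 19) = 19

19


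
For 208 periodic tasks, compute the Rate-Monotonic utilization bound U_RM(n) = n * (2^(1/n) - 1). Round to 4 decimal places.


Compute 2^(1/208) = 1.0033379971
Subtract 1: 1.0033379971 - 1 = 0.0033379971
Multiply by n: 208 * 0.0033379971 = 0.6943033968
Round to 4 dp: 0.6943

0.6943
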